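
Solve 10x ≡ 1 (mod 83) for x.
Since 83 is prime, by Fermat 10^(-1) ≡ 10^{81} ≡ 25 (mod 83). Verify: 10 × 25 = 250 ≡ 1 (mod 83)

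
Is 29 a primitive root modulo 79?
ord_79(29) divides 78. For each prime q|78: 29^{39}≡78, 29^{26}≡55, 29^{6}≡10, none ≡ 1. So 29 has order 78 and is a primitive root mod 79.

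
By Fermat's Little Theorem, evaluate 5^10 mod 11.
By Fermat's Little Theorem, 5^{10} ≡ 1 mod 11 since 11 is prime and gcd(5, 11) = 1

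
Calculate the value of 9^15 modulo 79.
By repeated squaring mod 79: 9^{1}≡9, 9^{2}≡2, 9^{4}≡4, 9^{8}≡16. Then 9^{15} = 9^{8+4+2+1} ≡ 16 × 4 × 2 × 9 ≡ 46 mod 79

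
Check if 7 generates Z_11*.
ord_11(7) divides 10. For each prime q|10: 7^{5}≡10, 7^{2}≡5, none ≡ 1. So 7 has order 10 and is a primitive root mod 11.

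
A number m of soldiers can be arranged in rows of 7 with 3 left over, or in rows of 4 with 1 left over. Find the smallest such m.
M = 7 × 4 = 28. M₁ = 4, y₁ ≡ 2 (mod 7). M₂ = 7, y₂ ≡ 3 (mod 4). m = 3×4×2 + 1×7×3 ≡ 17 (mod 28)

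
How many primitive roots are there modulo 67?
There are φ(67-1) = φ(66) = 20 primitive roots modulo 67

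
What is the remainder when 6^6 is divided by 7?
Using Fermat: 6^{6} ≡ 1 mod 7. 6 ≡ 0 mod 6. So 6^{6} ≡ 6^{0} ≡ 1 mod 7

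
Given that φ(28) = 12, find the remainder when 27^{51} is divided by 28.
By Euler: 27^{12} ≡ 1 (mod 28) since gcd(27, 28) = 1. 51 = 4×12 + 3. So 27^{51} ≡ 27^{3} ≡ 27 (mod 28)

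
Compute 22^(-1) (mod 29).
Since 29 is prime, by Fermat 22^(-1) ≡ 22^{27} ≡ 4 (mod 29). Verify: 22 × 4 = 88 ≡ 1 (mod 29)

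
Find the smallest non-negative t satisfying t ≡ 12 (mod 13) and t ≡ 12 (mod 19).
M = 13 × 19 = 247. M₁ = 19, y₁ ≡ 11 (mod 13). M₂ = 13, y₂ ≡ 3 (mod 19). t = 12×19×11 + 12×13×3 ≡ 12 (mod 247)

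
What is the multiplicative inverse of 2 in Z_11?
Since 11 is prime, by Fermat 2^(-1) ≡ 2^{9} ≡ 6 (mod 11). Verify: 2 × 6 = 12 ≡ 1 (mod 11)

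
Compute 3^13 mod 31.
By repeated squaring mod 31: 3^{1}≡3, 3^{2}≡9, 3^{4}≡19, 3^{8}≡20. Then 3^{13} = 3^{8+4+1} ≡ 20 × 19 × 3 ≡ 24 mod 31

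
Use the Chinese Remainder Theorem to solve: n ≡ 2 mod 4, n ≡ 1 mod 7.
M = 4 × 7 = 28. M₁ = 7, y₁ ≡ 3 mod 4. M₂ = 4, y₂ ≡ 2 mod 7. n = 2×7×3 + 1×4×2 ≡ 22 mod 28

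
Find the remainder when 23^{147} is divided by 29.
By Fermat: 23^{28} ≡ 1 mod 29. 147 = 5×28 + 7. So 23^{147} ≡ 23^{7} ≡ 1 mod 29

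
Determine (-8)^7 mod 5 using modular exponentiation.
Using Fermat: (-8)^{4} ≡ 1 (mod 5). 7 ≡ 3 (mod 4). So (-8)^{7} ≡ (-8)^{3} ≡ 3 (mod 5)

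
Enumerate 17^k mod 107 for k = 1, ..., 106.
17^1, 17^2, ..., 17^{106} mod 107: [17, 75, 98, 61, 74, 81, 93, 83, 20, 19, 2, 34, 43, 89, 15, 41, 55, 79, 59, 40, 38, 4, 68, 86, 71, 30, 82, 3, 51, 11, 80, 76, 8, 29, 65, 35, 60, 57, 6, 102, 22, 53, 45, 16, 58, 23, 70, 13, 7, 12, 97, 44, 106, 90, 32, 9, 46, 33, 26, 14, 24, 87, 88, 105, 73, 64, 18, 92, 66, 52, 28, 48, 67, 69, 103, 39, 21, 36, 77, 25, 104, 56, 96, 27, 31, 99, 78, 42, 72, 47, 50, 101, 5, 85, 54, 62, 91, 49, 84, 37, 94, 100, 95, 10, 63, 1]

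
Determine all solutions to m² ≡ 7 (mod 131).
The square roots of 7 mod 131 are 20 and 111. Verify: 20² = 400 ≡ 7 (mod 131)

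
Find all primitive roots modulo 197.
There are φ(196) = 84 primitive roots mod 197: {2, 3, 5, 8, 11, 12, 13, 17, 18, 21, 27, 30, 31, 32, 35, 38, 44, 45, 46, 48, 50, 52, 56, 57, 58, 66, 67, 71, 72, 73, 74, 75, 78, 79, 80, 82, 86, 89, 91, 94, 95, 98, 99, 102, 103, 106, 108, 111, 115, 117, 118, 119, 122, 123, 124, 125, 126, 130, 131, 139, 140, 141, 145, 147, 149, 151, 152, 153, 159, 162, 165, 166, 167, 170, 176, 179, 180, 184, 185, 186, 189, 192, 194, 195}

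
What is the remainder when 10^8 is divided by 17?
By repeated squaring mod 17: 10^{1}≡10, 10^{2}≡15, 10^{4}≡4, 10^{8}≡16. So 10^{8} ≡ 16 mod 17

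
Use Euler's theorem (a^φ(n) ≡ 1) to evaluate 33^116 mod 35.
By Euler: 33^{24} ≡ 1 (mod 35) since gcd(33, 35) = 1. 116 = 4×24 + 20. So 33^{116} ≡ 33^{20} ≡ 11 (mod 35)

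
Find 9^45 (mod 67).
By repeated squaring (mod 67): 9^{1}≡9, 9^{2}≡14, 9^{4}≡62, 9^{8}≡25, 9^{16}≡22, 9^{32}≡15. Then 9^{45} = 9^{32+8+4+1} ≡ 15 × 25 × 62 × 9 ≡ 9 (mod 67)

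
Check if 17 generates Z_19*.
17^{9} ≡ 1 mod 19 and 9 < 18, so ord_19(17) = 9 ≠ 18 and 17 is not a primitive root.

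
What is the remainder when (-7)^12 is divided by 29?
By repeated squaring (mod 29): (-7)^{1}≡22, (-7)^{2}≡20, (-7)^{4}≡23, (-7)^{8}≡7. Then (-7)^{12} = (-7)^{8+4} ≡ 7 × 23 ≡ 16 (mod 29)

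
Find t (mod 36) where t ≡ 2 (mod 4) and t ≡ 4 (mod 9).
M = 4 × 9 = 36. M₁ = 9, y₁ ≡ 1 (mod 4). M₂ = 4, y₂ ≡ 7 (mod 9). t = 2×9×1 + 4×4×7 ≡ 22 (mod 36)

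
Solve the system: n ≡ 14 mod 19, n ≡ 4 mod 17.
M = 19 × 17 = 323. M₁ = 17, y₁ ≡ 9 mod 19. M₂ = 19, y₂ ≡ 9 mod 17. n = 14×17×9 + 4×19×9 ≡ 242 mod 323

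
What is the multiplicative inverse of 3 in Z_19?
Since 19 is prime, by Fermat 3^(-1) ≡ 3^{17} ≡ 13 (mod 19). Verify: 3 × 13 = 39 ≡ 1 (mod 19)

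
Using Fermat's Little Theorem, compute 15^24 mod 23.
By Fermat: 15^{22} ≡ 1 (mod 23). So 15^{24} = 15^{22} · 15^{2} ≡ 15^{2} ≡ 18 (mod 23)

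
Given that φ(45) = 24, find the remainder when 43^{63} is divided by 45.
By Euler: 43^{24} ≡ 1 (mod 45) since gcd(43, 45) = 1. 63 = 2×24 + 15. So 43^{63} ≡ 43^{15} ≡ 37 (mod 45)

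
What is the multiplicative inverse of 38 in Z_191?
Since 191 is prime, by Fermat 38^(-1) ≡ 38^{189} ≡ 186 (mod 191). Verify: 38 × 186 = 7068 ≡ 1 (mod 191)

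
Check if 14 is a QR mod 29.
By Euler's criterion: 14^{14} ≡ 28 mod 29. Since this equals -1 (≡ 28), 14 is not a QR.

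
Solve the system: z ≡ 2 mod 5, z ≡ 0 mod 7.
M = 5 × 7 = 35. M₁ = 7, y₁ ≡ 3 mod 5. M₂ = 5, y₂ ≡ 3 mod 7. z = 2×7×3 + 0×5×3 ≡ 7 mod 35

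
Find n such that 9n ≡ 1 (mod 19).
Since 19 is prime, by Fermat 9^(-1) ≡ 9^{17} ≡ 17 (mod 19). Verify: 9 × 17 = 153 ≡ 1 (mod 19)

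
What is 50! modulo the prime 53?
(52)! = (50)! × (51) × (52) ≡ -1 (mod 53). So (50)! ≡ -1 × [(52)(51)]^(-1) ≡ 26 (mod 53)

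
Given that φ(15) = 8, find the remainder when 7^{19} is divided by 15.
By Euler: 7^{8} ≡ 1 (mod 15) since gcd(7, 15) = 1. 19 = 2×8 + 3. So 7^{19} ≡ 7^{3} ≡ 13 (mod 15)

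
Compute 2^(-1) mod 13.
Since 13 is prime, by Fermat 2^(-1) ≡ 2^{11} ≡ 7 mod 13. Verify: 2 × 7 = 14 ≡ 1 mod 13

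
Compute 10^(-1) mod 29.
Since 29 is prime, by Fermat 10^(-1) ≡ 10^{27} ≡ 3 mod 29. Verify: 10 × 3 = 30 ≡ 1 mod 29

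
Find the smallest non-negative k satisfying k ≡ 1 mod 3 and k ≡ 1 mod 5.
M = 3 × 5 = 15. M₁ = 5, y₁ ≡ 2 mod 3. M₂ = 3, y₂ ≡ 2 mod 5. k = 1×5×2 + 1×3×2 ≡ 1 mod 15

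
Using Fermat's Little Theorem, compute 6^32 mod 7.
By Fermat: 6^{6} ≡ 1 (mod 7). 32 = 5×6 + 2. So 6^{32} ≡ 6^{2} ≡ 1 (mod 7)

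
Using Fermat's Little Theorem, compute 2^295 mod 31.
By Fermat: 2^{30} ≡ 1 mod 31. 295 ≡ 25 mod 30. So 2^{295} ≡ 2^{25} ≡ 1 mod 31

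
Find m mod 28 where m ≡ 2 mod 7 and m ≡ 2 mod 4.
M = 7 × 4 = 28. M₁ = 4, y₁ ≡ 2 mod 7. M₂ = 7, y₂ ≡ 3 mod 4. m = 2×4×2 + 2×7×3 ≡ 2 mod 28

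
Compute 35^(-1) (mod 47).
Since 47 is prime, by Fermat 35^(-1) ≡ 35^{45} ≡ 43 (mod 47). Verify: 35 × 43 = 1505 ≡ 1 (mod 47)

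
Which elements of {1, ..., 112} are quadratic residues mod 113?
Quadratic residues modulo 113: {1, 2, 4, 7, 8, 9, 11, 13, 14, 15, 16, 18, 22, 25, 26, 28, 30, 31, 32, 36, 41, 44, 49, 50, 51, 52, 53, 56, 57, 60, 61, 62, 63, 64, 69, 72, 77, 81, 82, 83, 85, 87, 88, 91, 95, 97, 98, 99, 100, 102, 104, 105, 106, 109, 111, 112}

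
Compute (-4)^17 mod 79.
By repeated squaring mod 79: (-4)^{1}≡75, (-4)^{2}≡16, (-4)^{4}≡19, (-4)^{8}≡45, (-4)^{16}≡50. Then (-4)^{17} = (-4)^{16+1} ≡ 50 × 75 ≡ 37 mod 79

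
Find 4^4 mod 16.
4^{4} = 256 ≡ 0 mod 16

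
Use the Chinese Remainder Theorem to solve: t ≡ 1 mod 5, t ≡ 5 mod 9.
M = 5 × 9 = 45. M₁ = 9, y₁ ≡ 4 mod 5. M₂ = 5, y₂ ≡ 2 mod 9. t = 1×9×4 + 5×5×2 ≡ 41 mod 45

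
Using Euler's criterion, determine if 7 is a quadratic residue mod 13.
By Euler's criterion: 7^{6} ≡ 12 (mod 13). Since this equals -1 (≡ 12), 7 is not a QR.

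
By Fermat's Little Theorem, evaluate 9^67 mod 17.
By Fermat: 9^{16} ≡ 1 (mod 17). 67 = 4×16 + 3. So 9^{67} ≡ 9^{3} ≡ 15 (mod 17)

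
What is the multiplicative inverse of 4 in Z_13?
Since 13 is prime, by Fermat 4^(-1) ≡ 4^{11} ≡ 10 mod 13. Verify: 4 × 10 = 40 ≡ 1 mod 13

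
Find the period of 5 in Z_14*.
Powers of 5 mod 14: 5^1≡5, 5^2≡11, 5^3≡13, 5^4≡9, 5^5≡3, 5^6≡1. ord_14(5) = 6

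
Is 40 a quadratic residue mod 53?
By Euler's criterion: 40^{26} ≡ 1 mod 53. Since this equals 1, 40 is a QR.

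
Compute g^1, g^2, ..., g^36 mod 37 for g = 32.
32^1, 32^2, ..., 32^{36} mod 37: [32, 25, 23, 33, 20, 11, 19, 16, 31, 30, 35, 10, 24, 28, 8, 34, 15, 36, 5, 12, 14, 4, 17, 26, 18, 21, 6, 7, 2, 27, 13, 9, 29, 3, 22, 1]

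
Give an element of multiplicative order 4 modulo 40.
17 has order 4 mod 40 since 17^{4} ≡ 1 (mod 40) and no smaller power works.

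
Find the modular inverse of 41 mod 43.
Since 43 is prime, by Fermat 41^(-1) ≡ 41^{41} ≡ 21 mod 43. Verify: 41 × 21 = 861 ≡ 1 mod 43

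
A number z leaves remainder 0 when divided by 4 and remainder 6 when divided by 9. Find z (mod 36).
M = 4 × 9 = 36. M₁ = 9, y₁ ≡ 1 (mod 4). M₂ = 4, y₂ ≡ 7 (mod 9). z = 0×9×1 + 6×4×7 ≡ 24 (mod 36)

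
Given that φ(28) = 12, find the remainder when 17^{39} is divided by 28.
By Euler: 17^{12} ≡ 1 (mod 28) since gcd(17, 28) = 1. 39 = 3×12 + 3. So 17^{39} ≡ 17^{3} ≡ 13 (mod 28)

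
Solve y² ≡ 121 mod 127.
The square roots of 121 mod 127 are 11 and 116. Verify: 11² = 121 ≡ 121 mod 127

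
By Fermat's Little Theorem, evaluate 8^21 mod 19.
By Fermat: 8^{18} ≡ 1 (mod 19). So 8^{21} = 8^{18} · 8^{3} ≡ 8^{3} ≡ 18 (mod 19)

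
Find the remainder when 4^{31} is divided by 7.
By Fermat: 4^{6} ≡ 1 mod 7. 31 = 5×6 + 1. So 4^{31} ≡ 4^{1} ≡ 4 mod 7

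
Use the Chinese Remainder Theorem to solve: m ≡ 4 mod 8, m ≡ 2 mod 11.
M = 8 × 11 = 88. M₁ = 11, y₁ ≡ 3 mod 8. M₂ = 8, y₂ ≡ 7 mod 11. m = 4×11×3 + 2×8×7 ≡ 68 mod 88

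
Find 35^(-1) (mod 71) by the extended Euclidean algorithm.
Extended GCD: 35(-2) + 71(1) = 1. So 35^(-1) ≡ -2 ≡ 69 (mod 71). Verify: 35 × 69 = 2415 ≡ 1 (mod 71)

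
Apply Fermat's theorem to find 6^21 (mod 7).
By Fermat: 6^{6} ≡ 1 (mod 7). 21 = 3×6 + 3. So 6^{21} ≡ 6^{3} ≡ 6 (mod 7)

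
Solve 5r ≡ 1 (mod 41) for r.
Since 41 is prime, by Fermat 5^(-1) ≡ 5^{39} ≡ 33 (mod 41). Verify: 5 × 33 = 165 ≡ 1 (mod 41)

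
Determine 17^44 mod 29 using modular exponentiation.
Using Fermat: 17^{28} ≡ 1 (mod 29). 44 ≡ 16 (mod 28). So 17^{44} ≡ 17^{16} ≡ 1 (mod 29)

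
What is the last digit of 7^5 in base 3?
Using Fermat: 7^{2} ≡ 1 mod 3. 5 ≡ 1 mod 2. So 7^{5} ≡ 7^{1} ≡ 1 mod 3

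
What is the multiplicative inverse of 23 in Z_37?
Since 37 is prime, by Fermat 23^(-1) ≡ 23^{35} ≡ 29 (mod 37). Verify: 23 × 29 = 667 ≡ 1 (mod 37)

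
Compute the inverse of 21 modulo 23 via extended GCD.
Extended GCD: 21(11) + 23(-10) = 1. So 21^(-1) ≡ 11 (mod 23). Verify: 21 × 11 = 231 ≡ 1 (mod 23)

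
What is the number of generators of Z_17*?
A prime p has φ(p-1) primitive roots; here φ(16) = 8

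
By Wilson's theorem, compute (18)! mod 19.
By Wilson's theorem, (18)! ≡ -1 ≡ 18 mod 19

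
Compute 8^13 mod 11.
Using Fermat: 8^{10} ≡ 1 (mod 11). 13 ≡ 3 (mod 10). So 8^{13} ≡ 8^{3} ≡ 6 (mod 11)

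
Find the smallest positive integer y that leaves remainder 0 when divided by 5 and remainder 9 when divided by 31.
M = 5 × 31 = 155. M₁ = 31, y₁ ≡ 1 (mod 5). M₂ = 5, y₂ ≡ 25 (mod 31). y = 0×31×1 + 9×5×25 ≡ 40 (mod 155)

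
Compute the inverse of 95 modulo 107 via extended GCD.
Extended GCD: 95(-9) + 107(8) = 1. So 95^(-1) ≡ -9 ≡ 98 (mod 107). Verify: 95 × 98 = 9310 ≡ 1 (mod 107)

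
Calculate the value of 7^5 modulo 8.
By repeated squaring (mod 8): 7^{1}≡7, 7^{2}≡1, 7^{4}≡1. Then 7^{5} = 7^{4+1} ≡ 1 × 7 ≡ 7 (mod 8)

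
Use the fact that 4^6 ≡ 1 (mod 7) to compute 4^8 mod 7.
By Fermat: 4^{6} ≡ 1 (mod 7). So 4^{8} = 4^{6} · 4^{2} ≡ 4^{2} ≡ 2 (mod 7)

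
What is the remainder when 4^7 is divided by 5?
Using Fermat: 4^{4} ≡ 1 mod 5. 7 ≡ 3 mod 4. So 4^{7} ≡ 4^{3} ≡ 4 mod 5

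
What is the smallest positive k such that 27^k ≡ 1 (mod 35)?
Powers of 27 mod 35: 27^1≡27, 27^2≡29, 27^3≡13, 27^4≡1. So the order of 27 is 4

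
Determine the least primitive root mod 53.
g = 2. For each prime q|52: 2^{26}≡52, 2^{4}≡16, none ≡ 1, so ord_53(2) = 52 and 2 is a primitive root.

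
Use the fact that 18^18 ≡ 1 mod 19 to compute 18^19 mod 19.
By Fermat: 18^{18} ≡ 1 mod 19. So 18^{19} = 18^{18} · 18^{1} ≡ 18^{1} ≡ 18 mod 19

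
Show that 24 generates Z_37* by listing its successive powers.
24^1, 24^2, ..., 24^{36} mod 37: [24, 21, 23, 34, 2, 11, 5, 9, 31, 4, 22, 10, 18, 25, 8, 7, 20, 36, 13, 16, 14, 3, 35, 26, 32, 28, 6, 33, 15, 27, 19, 12, 29, 30, 17, 1]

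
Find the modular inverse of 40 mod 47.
Since 47 is prime, by Fermat 40^(-1) ≡ 40^{45} ≡ 20 (mod 47). Verify: 40 × 20 = 800 ≡ 1 (mod 47)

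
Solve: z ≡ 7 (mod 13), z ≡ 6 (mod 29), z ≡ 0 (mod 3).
M = 13 × 29 × 3 = 1131. M₁ = 87, y₁ ≡ 3 (mod 13). M₂ = 39, y₂ ≡ 3 (mod 29). M₃ = 377, y₃ ≡ 2 (mod 3). z = 7×87×3 + 6×39×3 + 0×377×2 ≡ 267 (mod 1131)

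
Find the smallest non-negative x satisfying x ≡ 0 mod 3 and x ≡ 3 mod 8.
M = 3 × 8 = 24. M₁ = 8, y₁ ≡ 2 mod 3. M₂ = 3, y₂ ≡ 3 mod 8. x = 0×8×2 + 3×3×3 ≡ 3 mod 24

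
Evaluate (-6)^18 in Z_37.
By repeated squaring mod 37: (-6)^{1}≡31, (-6)^{2}≡36, (-6)^{4}≡1, (-6)^{8}≡1, (-6)^{16}≡1. Then (-6)^{18} = (-6)^{16+2} ≡ 1 × 36 ≡ 36 mod 37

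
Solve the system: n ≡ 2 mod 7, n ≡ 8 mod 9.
M = 7 × 9 = 63. M₁ = 9, y₁ ≡ 4 mod 7. M₂ = 7, y₂ ≡ 4 mod 9. n = 2×9×4 + 8×7×4 ≡ 44 mod 63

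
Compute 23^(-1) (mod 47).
Since 47 is prime, by Fermat 23^(-1) ≡ 23^{45} ≡ 45 (mod 47). Verify: 23 × 45 = 1035 ≡ 1 (mod 47)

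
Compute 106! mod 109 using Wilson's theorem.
(108)! = (106)! × (107) × (108) ≡ -1 mod 109. So (106)! ≡ -1 × [(108)(107)]^(-1) ≡ 54 mod 109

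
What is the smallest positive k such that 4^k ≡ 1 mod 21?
Powers of 4 mod 21: 4^1≡4, 4^2≡16, 4^3≡1. Order = 3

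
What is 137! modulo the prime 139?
(138)! = (137)! × (138) ≡ -1 mod 139. So (137)! ≡ -1 × (138)^(-1) ≡ (-1)×(-1) = 1 mod 139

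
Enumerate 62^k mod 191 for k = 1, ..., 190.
62^1, 62^2, ..., 62^{190} mod 191: [62, 24, 151, 3, 186, 72, 71, 9, 176, 25, 22, 27, 146, 75, 66, 81, 56, 34, 7, 52, 168, 102, 21, 156, 122, 115, 63, 86, 175, 154, 189, 67, 143, 80, 185, 10, 47, 49, 173, 30, 141, 147, 137, 90, 41, 59, 29, 79, 123, 177, 87, 46, 178, 149, 70, 138, 152, 65, 19, 32, 74, 4, 57, 96, 31, 12, 171, 97, 93, 36, 131, 100, 88, 108, 11, 109, 73, 133, 33, 136, 28, 17, 99, 26, 84, 51, 106, 78, 61, 153, 127, 43, 183, 77, 190, 129, 167, 40, 188, 5, 119, 120, 182, 15, 166, 169, 164, 45, 116, 125, 110, 135, 157, 184, 139, 23, 89, 170, 35, 69, 76, 128, 105, 16, 37, 2, 124, 48, 111, 6, 181, 144, 142, 18, 161, 50, 44, 54, 101, 150, 132, 162, 112, 68, 14, 104, 145, 13, 42, 121, 53, 39, 126, 172, 159, 117, 187, 134, 95, 160, 179, 20, 94, 98, 155, 60, 91, 103, 83, 180, 82, 118, 58, 158, 55, 163, 174, 92, 165, 107, 140, 85, 113, 130, 38, 64, 148, 8, 114, 1]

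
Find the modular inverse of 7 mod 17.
Since 17 is prime, by Fermat 7^(-1) ≡ 7^{15} ≡ 5 (mod 17). Verify: 7 × 5 = 35 ≡ 1 (mod 17)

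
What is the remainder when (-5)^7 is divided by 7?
Using Fermat: (-5)^{6} ≡ 1 (mod 7). 7 ≡ 1 (mod 6). So (-5)^{7} ≡ (-5)^{1} ≡ 2 (mod 7)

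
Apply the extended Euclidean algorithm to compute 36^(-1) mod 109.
Extended GCD: 36(-3) + 109(1) = 1. So 36^(-1) ≡ -3 ≡ 106 mod 109. Verify: 36 × 106 = 3816 ≡ 1 mod 109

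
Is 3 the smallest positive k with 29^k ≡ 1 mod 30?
Powers of 29 mod 30: 29^1≡29, 29^2≡1. Already 29^2≡1, so the order is 2 < 3. No, the actual order is 2.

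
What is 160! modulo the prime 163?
(162)! = (160)! × (161) × (162) ≡ -1 mod 163. So (160)! ≡ -1 × [(162)(161)]^(-1) ≡ 81 mod 163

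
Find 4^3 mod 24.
4^{3} = 64 ≡ 16 mod 24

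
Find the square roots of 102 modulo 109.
The square roots of 102 mod 109 are 59 and 50. Verify: 59² = 3481 ≡ 102 (mod 109)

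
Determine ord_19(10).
Powers of 10 mod 19: 10^1≡10, 10^2≡5, 10^3≡12, 10^4≡6, 10^5≡3, 10^6≡11, 10^7≡15, 10^8≡17, 10^9≡18, 10^10≡9, 10^11≡14, 10^12≡7, 10^13≡13, 10^14≡16, 10^15≡8, 10^16≡4, 10^17≡2, 10^18≡1. So the order of 10 is 18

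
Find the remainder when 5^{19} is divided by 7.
By Fermat: 5^{6} ≡ 1 mod 7. 19 = 3×6 + 1. So 5^{19} ≡ 5^{1} ≡ 5 mod 7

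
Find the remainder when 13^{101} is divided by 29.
By Fermat: 13^{28} ≡ 1 mod 29. 101 = 3×28 + 17. So 13^{101} ≡ 13^{17} ≡ 22 mod 29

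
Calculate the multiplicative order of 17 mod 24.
Powers of 17 mod 24: 17^1≡17, 17^2≡1. ord_24(17) = 2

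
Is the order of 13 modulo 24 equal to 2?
Powers of 13 mod 24: 13^1≡13, 13^2≡1. First k with 13^k≡1 is k=2. Yes, ord_24(13) = 2.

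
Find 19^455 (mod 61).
Using Fermat: 19^{60} ≡ 1 (mod 61). 455 ≡ 35 (mod 60). So 19^{455} ≡ 19^{35} ≡ 48 (mod 61)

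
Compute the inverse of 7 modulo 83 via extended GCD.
Extended GCD: 7(12) + 83(-1) = 1. So 7^(-1) ≡ 12 (mod 83). Verify: 7 × 12 = 84 ≡ 1 (mod 83)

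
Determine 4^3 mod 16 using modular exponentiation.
4^{3} = 64 ≡ 0 mod 16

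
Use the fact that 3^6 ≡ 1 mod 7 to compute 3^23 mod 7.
By Fermat: 3^{6} ≡ 1 mod 7. 23 = 3×6 + 5. So 3^{23} ≡ 3^{5} ≡ 5 mod 7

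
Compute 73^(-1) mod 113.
Since 113 is prime, by Fermat 73^(-1) ≡ 73^{111} ≡ 48 mod 113. Verify: 73 × 48 = 3504 ≡ 1 mod 113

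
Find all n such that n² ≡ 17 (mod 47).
The square roots of 17 mod 47 are 8 and 39. Verify: 8² = 64 ≡ 17 (mod 47)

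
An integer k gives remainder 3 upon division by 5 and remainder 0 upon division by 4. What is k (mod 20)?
M = 5 × 4 = 20. M₁ = 4, y₁ ≡ 4 (mod 5). M₂ = 5, y₂ ≡ 1 (mod 4). k = 3×4×4 + 0×5×1 ≡ 8 (mod 20)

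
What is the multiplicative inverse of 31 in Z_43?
Since 43 is prime, by Fermat 31^(-1) ≡ 31^{41} ≡ 25 mod 43. Verify: 31 × 25 = 775 ≡ 1 mod 43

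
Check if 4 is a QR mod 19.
By Euler's criterion: 4^{9} ≡ 1 (mod 19). Since this equals 1, 4 is a QR.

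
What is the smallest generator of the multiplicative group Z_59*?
g = 2. For each prime q|58: 2^{29}≡58, 2^{2}≡4, none ≡ 1, so ord_59(2) = 58 and 2 is a primitive root.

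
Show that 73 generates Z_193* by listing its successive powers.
73^1, 73^2, ..., 73^{192} mod 193: [73, 118, 122, 28, 114, 23, 135, 12, 104, 65, 113, 143, 17, 83, 76, 144, 90, 8, 5, 172, 11, 31, 140, 184, 115, 96, 60, 134, 132, 179, 136, 85, 29, 187, 141, 64, 40, 25, 88, 55, 155, 121, 148, 189, 94, 107, 91, 81, 123, 101, 39, 145, 163, 126, 127, 7, 125, 54, 82, 3, 26, 161, 173, 84, 149, 69, 19, 36, 119, 2, 146, 43, 51, 56, 35, 46, 77, 24, 15, 130, 33, 93, 34, 166, 152, 95, 180, 16, 10, 151, 22, 62, 87, 175, 37, 192, 120, 75, 71, 165, 79, 170, 58, 181, 89, 128, 80, 50, 176, 110, 117, 49, 103, 185, 188, 21, 182, 162, 53, 9, 78, 97, 133, 59, 61, 14, 57, 108, 164, 6, 52, 129, 153, 168, 105, 138, 38, 72, 45, 4, 99, 86, 102, 112, 70, 92, 154, 48, 30, 67, 66, 186, 68, 139, 111, 190, 167, 32, 20, 109, 44, 124, 174, 157, 74, 191, 47, 150, 142, 137, 158, 147, 116, 169, 178, 63, 160, 100, 159, 27, 41, 98, 13, 177, 183, 42, 171, 131, 106, 18, 156, 1]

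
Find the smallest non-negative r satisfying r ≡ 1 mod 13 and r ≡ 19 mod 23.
M = 13 × 23 = 299. M₁ = 23, y₁ ≡ 4 mod 13. M₂ = 13, y₂ ≡ 16 mod 23. r = 1×23×4 + 19×13×16 ≡ 157 mod 299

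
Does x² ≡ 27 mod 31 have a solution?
By Euler's criterion: 27^{15} ≡ 30 mod 31. Since this equals -1 (≡ 30), 27 is not a QR.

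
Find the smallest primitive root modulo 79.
g = 3. Powers: [3, 9, 27, 2, 6, 18, 54, 4, 12, 36, ...] generates all 78 non-zero residues.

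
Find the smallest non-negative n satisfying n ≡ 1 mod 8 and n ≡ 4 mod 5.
M = 8 × 5 = 40. M₁ = 5, y₁ ≡ 5 mod 8. M₂ = 8, y₂ ≡ 2 mod 5. n = 1×5×5 + 4×8×2 ≡ 9 mod 40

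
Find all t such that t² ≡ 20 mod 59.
The square roots of 20 mod 59 are 16 and 43. Verify: 16² = 256 ≡ 20 mod 59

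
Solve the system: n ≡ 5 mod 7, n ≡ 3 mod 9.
M = 7 × 9 = 63. M₁ = 9, y₁ ≡ 4 mod 7. M₂ = 7, y₂ ≡ 4 mod 9. n = 5×9×4 + 3×7×4 ≡ 12 mod 63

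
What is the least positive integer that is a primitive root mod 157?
g = 5. Powers: [5, 25, 125, 154, 142, 82, 96, 9, 45, 68, ...] generates all 156 non-zero residues.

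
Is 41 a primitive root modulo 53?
ord_53(41) divides 52. For each prime q|52: 41^{26}≡52, 41^{4}≡13, none ≡ 1. So 41 has order 52 and is a primitive root mod 53.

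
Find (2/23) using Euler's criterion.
(2/23) = 2^{11} mod 23 = 1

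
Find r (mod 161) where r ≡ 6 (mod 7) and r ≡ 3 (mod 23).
M = 7 × 23 = 161. M₁ = 23, y₁ ≡ 4 (mod 7). M₂ = 7, y₂ ≡ 10 (mod 23). r = 6×23×4 + 3×7×10 ≡ 118 (mod 161)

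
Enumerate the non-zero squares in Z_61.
Quadratic residues modulo 61: {1, 3, 4, 5, 9, 12, 13, 14, 15, 16, 19, 20, 22, 25, 27, 34, 36, 39, 41, 42, 45, 46, 47, 48, 49, 52, 56, 57, 58, 60}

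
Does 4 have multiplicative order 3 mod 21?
Powers of 4 mod 21: 4^1≡4, 4^2≡16, 4^3≡1. First k with 4^k≡1 is k=3. Yes, ord_21(4) = 3.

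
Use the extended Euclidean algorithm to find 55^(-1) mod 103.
Extended GCD: 55(15) + 103(-8) = 1. So 55^(-1) ≡ 15 mod 103. Verify: 55 × 15 = 825 ≡ 1 mod 103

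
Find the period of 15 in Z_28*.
Powers of 15 mod 28: 15^1≡15, 15^2≡1. ord_28(15) = 2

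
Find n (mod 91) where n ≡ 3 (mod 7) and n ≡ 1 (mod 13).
M = 7 × 13 = 91. M₁ = 13, y₁ ≡ 6 (mod 7). M₂ = 7, y₂ ≡ 2 (mod 13). n = 3×13×6 + 1×7×2 ≡ 66 (mod 91)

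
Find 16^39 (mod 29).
Using Fermat: 16^{28} ≡ 1 (mod 29). 39 ≡ 11 (mod 28). So 16^{39} ≡ 16^{11} ≡ 25 (mod 29)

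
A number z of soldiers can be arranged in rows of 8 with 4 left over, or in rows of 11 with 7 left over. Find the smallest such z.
M = 8 × 11 = 88. M₁ = 11, y₁ ≡ 3 (mod 8). M₂ = 8, y₂ ≡ 7 (mod 11). z = 4×11×3 + 7×8×7 ≡ 84 (mod 88)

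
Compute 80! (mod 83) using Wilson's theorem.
(82)! = (80)! × (81) × (82) ≡ -1 (mod 83). So (80)! ≡ -1 × [(82)(81)]^(-1) ≡ 41 (mod 83)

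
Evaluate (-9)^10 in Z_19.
By repeated squaring mod 19: (-9)^{1}≡10, (-9)^{2}≡5, (-9)^{4}≡6, (-9)^{8}≡17. Then (-9)^{10} = (-9)^{8+2} ≡ 17 × 5 ≡ 9 mod 19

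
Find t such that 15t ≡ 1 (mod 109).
Since 109 is prime, by Fermat 15^(-1) ≡ 15^{107} ≡ 80 (mod 109). Verify: 15 × 80 = 1200 ≡ 1 (mod 109)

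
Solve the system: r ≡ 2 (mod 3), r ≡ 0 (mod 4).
M = 3 × 4 = 12. M₁ = 4, y₁ ≡ 1 (mod 3). M₂ = 3, y₂ ≡ 3 (mod 4). r = 2×4×1 + 0×3×3 ≡ 8 (mod 12)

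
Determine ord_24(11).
Powers of 11 mod 24: 11^1≡11, 11^2≡1. Order = 2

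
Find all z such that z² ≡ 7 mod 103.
The square roots of 7 mod 103 are 25 and 78. Verify: 25² = 625 ≡ 7 mod 103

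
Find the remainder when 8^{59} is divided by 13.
By Fermat: 8^{12} ≡ 1 (mod 13). 59 = 4×12 + 11. So 8^{59} ≡ 8^{11} ≡ 5 (mod 13)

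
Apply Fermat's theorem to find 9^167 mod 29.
By Fermat: 9^{28} ≡ 1 mod 29. 167 = 5×28 + 27. So 9^{167} ≡ 9^{27} ≡ 13 mod 29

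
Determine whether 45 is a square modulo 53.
By Euler's criterion: 45^{26} ≡ 52 mod 53. Since this equals -1 (≡ 52), 45 is not a QR.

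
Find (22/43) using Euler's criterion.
(22/43) = 22^{21} mod 43 = -1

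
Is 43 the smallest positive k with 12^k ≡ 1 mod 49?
Powers of 12 mod 49: 12^1≡12, 12^2≡46, 12^3≡13, 12^4≡9, 12^5≡10, 12^6≡22, 12^7≡19, 12^8≡32, 12^9≡41, 12^10≡2, 12^11≡24, 12^12≡43, 12^13≡26, 12^14≡18, 12^15≡20, 12^16≡44, 12^17≡38, 12^18≡15, 12^19≡33, 12^20≡4, 12^21≡48, 12^22≡37, 12^23≡3, 12^24≡36, 12^25≡40, 12^26≡39, 12^27≡27, 12^28≡30, 12^29≡17, 12^30≡8, 12^31≡47, 12^32≡25, 12^33≡6, 12^34≡23, 12^35≡31, 12^36≡29, 12^37≡5, 12^38≡11, 12^39≡34, 12^40≡16, 12^41≡45, 12^42≡1. Already 12^42≡1, so the order is 42 < 43. No, the actual order is 42.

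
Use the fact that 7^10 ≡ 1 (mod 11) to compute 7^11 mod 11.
By Fermat: 7^{10} ≡ 1 (mod 11). So 7^{11} = 7^{10} · 7^{1} ≡ 7^{1} ≡ 7 (mod 11)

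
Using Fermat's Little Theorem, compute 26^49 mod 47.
By Fermat: 26^{46} ≡ 1 (mod 47). So 26^{49} = 26^{46} · 26^{3} ≡ 26^{3} ≡ 45 (mod 47)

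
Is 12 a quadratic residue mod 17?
By Euler's criterion: 12^{8} ≡ 16 mod 17. Since this equals -1 (≡ 16), 12 is not a QR.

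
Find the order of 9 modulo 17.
Powers of 9 mod 17: 9^1≡9, 9^2≡13, 9^3≡15, 9^4≡16, 9^5≡8, 9^6≡4, 9^7≡2, 9^8≡1. Order = 8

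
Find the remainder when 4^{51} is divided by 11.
By Fermat: 4^{10} ≡ 1 mod 11. 51 = 5×10 + 1. So 4^{51} ≡ 4^{1} ≡ 4 mod 11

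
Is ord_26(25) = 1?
Powers of 25 mod 26: 25^1≡25, 25^2≡1. 25^1≡25≢1, so ord ≠ 1. No, the actual order is 2.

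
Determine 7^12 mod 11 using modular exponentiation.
Using Fermat: 7^{10} ≡ 1 mod 11. 12 ≡ 2 mod 10. So 7^{12} ≡ 7^{2} ≡ 5 mod 11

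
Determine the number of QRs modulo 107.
Exactly half the non-zero residues mod a prime are QRs: (107-1)/2 = 53.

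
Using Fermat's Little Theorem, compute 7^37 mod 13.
By Fermat: 7^{12} ≡ 1 mod 13. 37 = 3×12 + 1. So 7^{37} ≡ 7^{1} ≡ 7 mod 13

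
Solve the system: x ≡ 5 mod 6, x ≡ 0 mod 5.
M = 6 × 5 = 30. M₁ = 5, y₁ ≡ 5 mod 6. M₂ = 6, y₂ ≡ 1 mod 5. x = 5×5×5 + 0×6×1 ≡ 5 mod 30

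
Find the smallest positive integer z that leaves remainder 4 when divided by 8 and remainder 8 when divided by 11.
M = 8 × 11 = 88. M₁ = 11, y₁ ≡ 3 mod 8. M₂ = 8, y₂ ≡ 7 mod 11. z = 4×11×3 + 8×8×7 ≡ 52 mod 88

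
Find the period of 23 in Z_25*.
Powers of 23 mod 25: 23^1≡23, 23^2≡4, 23^3≡17, 23^4≡16, 23^5≡18, 23^6≡14, 23^7≡22, 23^8≡6, 23^9≡13, 23^10≡24, 23^11≡2, 23^12≡21, 23^13≡8, 23^14≡9, 23^15≡7, 23^16≡11, 23^17≡3, 23^18≡19, 23^19≡12, 23^20≡1. So the order of 23 is 20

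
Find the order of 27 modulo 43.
Powers of 27 mod 43: 27^1≡27, 27^2≡41, 27^3≡32, 27^4≡4, 27^5≡22, 27^6≡35, 27^7≡42, 27^8≡16, 27^9≡2, 27^10≡11, 27^11≡39, 27^12≡21, 27^13≡8, 27^14≡1. So the order of 27 is 14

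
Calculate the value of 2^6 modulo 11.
By repeated squaring (mod 11): 2^{1}≡2, 2^{2}≡4, 2^{4}≡5. Then 2^{6} = 2^{4+2} ≡ 5 × 4 ≡ 9 (mod 11)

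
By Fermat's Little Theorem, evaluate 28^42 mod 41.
By Fermat: 28^{40} ≡ 1 (mod 41). So 28^{42} = 28^{40} · 28^{2} ≡ 28^{2} ≡ 5 (mod 41)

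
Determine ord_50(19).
Powers of 19 mod 50: 19^1≡19, 19^2≡11, 19^3≡9, 19^4≡21, 19^5≡49, 19^6≡31, 19^7≡39, 19^8≡41, 19^9≡29, 19^10≡1. So the order of 19 is 10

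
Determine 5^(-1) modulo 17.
Since 17 is prime, by Fermat 5^(-1) ≡ 5^{15} ≡ 7 mod 17. Verify: 5 × 7 = 35 ≡ 1 mod 17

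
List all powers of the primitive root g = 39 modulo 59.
39^1, 39^2, ..., 39^{58} mod 59: [39, 46, 24, 51, 42, 45, 44, 5, 18, 53, 2, 19, 33, 48, 43, 25, 31, 29, 10, 36, 47, 4, 38, 7, 37, 27, 50, 3, 58, 20, 13, 35, 8, 17, 14, 15, 54, 41, 6, 57, 40, 26, 11, 16, 34, 28, 30, 49, 23, 12, 55, 21, 52, 22, 32, 9, 56, 1]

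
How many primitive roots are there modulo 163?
A prime p has φ(p-1) primitive roots; here φ(162) = 54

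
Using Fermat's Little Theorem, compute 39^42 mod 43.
By Fermat's Little Theorem, 39^{42} ≡ 1 (mod 43) since 43 is prime and gcd(39, 43) = 1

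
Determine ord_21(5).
Powers of 5 mod 21: 5^1≡5, 5^2≡4, 5^3≡20, 5^4≡16, 5^5≡17, 5^6≡1. ord_21(5) = 6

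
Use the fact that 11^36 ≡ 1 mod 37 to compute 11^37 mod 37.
By Fermat: 11^{36} ≡ 1 mod 37. So 11^{37} = 11^{36} · 11^{1} ≡ 11^{1} ≡ 11 mod 37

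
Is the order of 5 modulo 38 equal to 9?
Powers of 5 mod 38: 5^1≡5, 5^2≡25, 5^3≡11, 5^4≡17, 5^5≡9, 5^6≡7, 5^7≡35, 5^8≡23, 5^9≡1. First k with 5^k≡1 is k=9. Yes, ord_38(5) = 9.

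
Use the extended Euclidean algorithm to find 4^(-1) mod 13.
Extended GCD: 4(-3) + 13(1) = 1. So 4^(-1) ≡ -3 ≡ 10 mod 13. Verify: 4 × 10 = 40 ≡ 1 mod 13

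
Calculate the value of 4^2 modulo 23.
4^{2} = 16 ≡ 16 mod 23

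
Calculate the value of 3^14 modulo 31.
By repeated squaring (mod 31): 3^{1}≡3, 3^{2}≡9, 3^{4}≡19, 3^{8}≡20. Then 3^{14} = 3^{8+4+2} ≡ 20 × 19 × 9 ≡ 10 (mod 31)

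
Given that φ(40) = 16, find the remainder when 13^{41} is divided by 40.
By Euler: 13^{16} ≡ 1 (mod 40) since gcd(13, 40) = 1. 41 = 2×16 + 9. So 13^{41} ≡ 13^{9} ≡ 13 (mod 40)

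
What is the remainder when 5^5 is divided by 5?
By repeated squaring (mod 5): 5^{1}≡0, 5^{2}≡0, 5^{4}≡0. Then 5^{5} = 5^{4+1} ≡ 0 × 0 ≡ 0 (mod 5)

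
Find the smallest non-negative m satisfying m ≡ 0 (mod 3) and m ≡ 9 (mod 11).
M = 3 × 11 = 33. M₁ = 11, y₁ ≡ 2 (mod 3). M₂ = 3, y₂ ≡ 4 (mod 11). m = 0×11×2 + 9×3×4 ≡ 9 (mod 33)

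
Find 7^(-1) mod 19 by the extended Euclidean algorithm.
Extended GCD: 7(-8) + 19(3) = 1. So 7^(-1) ≡ -8 ≡ 11 mod 19. Verify: 7 × 11 = 77 ≡ 1 mod 19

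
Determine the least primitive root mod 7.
g = 3. Powers: [3, 2, 6, 4, 5, 1] generates all 6 non-zero residues.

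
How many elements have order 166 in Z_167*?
A prime p has φ(p-1) primitive roots; here φ(166) = 82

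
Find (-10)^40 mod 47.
By repeated squaring mod 47: (-10)^{1}≡37, (-10)^{2}≡6, (-10)^{4}≡36, (-10)^{8}≡27, (-10)^{16}≡24, (-10)^{32}≡12. Then (-10)^{40} = (-10)^{32+8} ≡ 12 × 27 ≡ 42 mod 47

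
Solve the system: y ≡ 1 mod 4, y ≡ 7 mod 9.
M = 4 × 9 = 36. M₁ = 9, y₁ ≡ 1 mod 4. M₂ = 4, y₂ ≡ 7 mod 9. y = 1×9×1 + 7×4×7 ≡ 25 mod 36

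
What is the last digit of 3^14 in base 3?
By repeated squaring (mod 3): 3^{1}≡0, 3^{2}≡0, 3^{4}≡0, 3^{8}≡0. Then 3^{14} = 3^{8+4+2} ≡ 0 × 0 × 0 ≡ 0 (mod 3)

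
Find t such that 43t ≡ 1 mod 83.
Since 83 is prime, by Fermat 43^(-1) ≡ 43^{81} ≡ 56 mod 83. Verify: 43 × 56 = 2408 ≡ 1 mod 83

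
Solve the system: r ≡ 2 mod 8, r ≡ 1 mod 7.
M = 8 × 7 = 56. M₁ = 7, y₁ ≡ 7 mod 8. M₂ = 8, y₂ ≡ 1 mod 7. r = 2×7×7 + 1×8×1 ≡ 50 mod 56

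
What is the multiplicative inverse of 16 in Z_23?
Since 23 is prime, by Fermat 16^(-1) ≡ 16^{21} ≡ 13 mod 23. Verify: 16 × 13 = 208 ≡ 1 mod 23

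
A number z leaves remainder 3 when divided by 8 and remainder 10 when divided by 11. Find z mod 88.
M = 8 × 11 = 88. M₁ = 11, y₁ ≡ 3 mod 8. M₂ = 8, y₂ ≡ 7 mod 11. z = 3×11×3 + 10×8×7 ≡ 43 mod 88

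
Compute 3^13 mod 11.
Using Fermat: 3^{10} ≡ 1 mod 11. 13 ≡ 3 mod 10. So 3^{13} ≡ 3^{3} ≡ 5 mod 11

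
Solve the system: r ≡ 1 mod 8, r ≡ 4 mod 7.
M = 8 × 7 = 56. M₁ = 7, y₁ ≡ 7 mod 8. M₂ = 8, y₂ ≡ 1 mod 7. r = 1×7×7 + 4×8×1 ≡ 25 mod 56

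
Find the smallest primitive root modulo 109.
g = 6. Powers: [6, 36, 107, 97, 37, 4, 24, 35, 101, 61, ...] generates all 108 non-zero residues.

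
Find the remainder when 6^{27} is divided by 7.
By Fermat: 6^{6} ≡ 1 (mod 7). 27 = 4×6 + 3. So 6^{27} ≡ 6^{3} ≡ 6 (mod 7)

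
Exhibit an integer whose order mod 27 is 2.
26 has order 2 mod 27 since 26^{2} ≡ 1 (mod 27) and no smaller power works.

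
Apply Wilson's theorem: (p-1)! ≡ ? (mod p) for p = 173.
By Wilson's theorem, (172)! ≡ -1 ≡ 172 (mod 173)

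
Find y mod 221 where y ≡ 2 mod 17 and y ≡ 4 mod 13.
M = 17 × 13 = 221. M₁ = 13, y₁ ≡ 4 mod 17. M₂ = 17, y₂ ≡ 10 mod 13. y = 2×13×4 + 4×17×10 ≡ 121 mod 221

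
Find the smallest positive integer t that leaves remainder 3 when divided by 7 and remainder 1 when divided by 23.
M = 7 × 23 = 161. M₁ = 23, y₁ ≡ 4 (mod 7). M₂ = 7, y₂ ≡ 10 (mod 23). t = 3×23×4 + 1×7×10 ≡ 24 (mod 161)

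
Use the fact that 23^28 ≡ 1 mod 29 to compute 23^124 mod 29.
By Fermat: 23^{28} ≡ 1 mod 29. 124 = 4×28 + 12. So 23^{124} ≡ 23^{12} ≡ 25 mod 29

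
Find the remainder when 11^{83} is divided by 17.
By Fermat: 11^{16} ≡ 1 mod 17. 83 = 5×16 + 3. So 11^{83} ≡ 11^{3} ≡ 5 mod 17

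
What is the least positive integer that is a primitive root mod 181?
g = 2. Powers: [2, 4, 8, 16, 32, 64, 128, 75, 150, ...] generates all 180 non-zero residues.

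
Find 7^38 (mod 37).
Using Fermat: 7^{36} ≡ 1 (mod 37). 38 ≡ 2 (mod 36). So 7^{38} ≡ 7^{2} ≡ 12 (mod 37)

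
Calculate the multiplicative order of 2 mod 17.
Powers of 2 mod 17: 2^1≡2, 2^2≡4, 2^3≡8, 2^4≡16, 2^5≡15, 2^6≡13, 2^7≡9, 2^8≡1. So the order of 2 is 8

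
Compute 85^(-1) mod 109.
Since 109 is prime, by Fermat 85^(-1) ≡ 85^{107} ≡ 59 mod 109. Verify: 85 × 59 = 5015 ≡ 1 mod 109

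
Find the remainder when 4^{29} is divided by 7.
By Fermat: 4^{6} ≡ 1 mod 7. 29 = 4×6 + 5. So 4^{29} ≡ 4^{5} ≡ 2 mod 7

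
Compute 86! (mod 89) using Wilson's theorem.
(88)! = (86)! × (87) × (88) ≡ -1 (mod 89). So (86)! ≡ -1 × [(88)(87)]^(-1) ≡ 44 (mod 89)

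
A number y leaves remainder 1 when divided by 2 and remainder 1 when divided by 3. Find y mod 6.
M = 2 × 3 = 6. M₁ = 3, y₁ ≡ 1 mod 2. M₂ = 2, y₂ ≡ 2 mod 3. y = 1×3×1 + 1×2×2 ≡ 1 mod 6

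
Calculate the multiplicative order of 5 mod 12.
Powers of 5 mod 12: 5^1≡5, 5^2≡1. Order = 2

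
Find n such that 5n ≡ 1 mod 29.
Since 29 is prime, by Fermat 5^(-1) ≡ 5^{27} ≡ 6 mod 29. Verify: 5 × 6 = 30 ≡ 1 mod 29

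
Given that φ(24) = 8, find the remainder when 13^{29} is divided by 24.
By Euler: 13^{8} ≡ 1 mod 24 since gcd(13, 24) = 1. 29 = 3×8 + 5. So 13^{29} ≡ 13^{5} ≡ 13 mod 24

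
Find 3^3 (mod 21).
3^{3} = 27 ≡ 6 (mod 21)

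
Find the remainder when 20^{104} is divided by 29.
By Fermat: 20^{28} ≡ 1 mod 29. 104 = 3×28 + 20. So 20^{104} ≡ 20^{20} ≡ 16 mod 29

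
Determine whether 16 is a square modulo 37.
By Euler's criterion: 16^{18} ≡ 1 (mod 37). Since this equals 1, 16 is a QR.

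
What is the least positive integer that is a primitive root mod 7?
g = 3. Powers: [3, 2, 6, 4, 5, 1] generates all 6 non-zero residues.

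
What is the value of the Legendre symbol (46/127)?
(46/127) = 46^{63} mod 127 = -1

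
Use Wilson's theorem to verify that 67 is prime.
(66)! mod 67 = 66. Since this equals -1 mod 67, Wilson confirms 67 is prime.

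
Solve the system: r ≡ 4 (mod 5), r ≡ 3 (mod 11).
M = 5 × 11 = 55. M₁ = 11, y₁ ≡ 1 (mod 5). M₂ = 5, y₂ ≡ 9 (mod 11). r = 4×11×1 + 3×5×9 ≡ 14 (mod 55)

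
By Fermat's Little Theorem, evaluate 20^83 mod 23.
By Fermat: 20^{22} ≡ 1 (mod 23). 83 = 3×22 + 17. So 20^{83} ≡ 20^{17} ≡ 7 (mod 23)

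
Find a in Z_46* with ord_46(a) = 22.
5 has order 22 mod 46 since 5^{22} ≡ 1 mod 46 and no smaller power works.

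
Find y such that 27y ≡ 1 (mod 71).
Since 71 is prime, by Fermat 27^(-1) ≡ 27^{69} ≡ 50 (mod 71). Verify: 27 × 50 = 1350 ≡ 1 (mod 71)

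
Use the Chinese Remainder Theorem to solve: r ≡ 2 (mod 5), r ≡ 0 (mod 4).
M = 5 × 4 = 20. M₁ = 4, y₁ ≡ 4 (mod 5). M₂ = 5, y₂ ≡ 1 (mod 4). r = 2×4×4 + 0×5×1 ≡ 12 (mod 20)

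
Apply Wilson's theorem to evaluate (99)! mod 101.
(100)! = (99)! × (100) ≡ -1 mod 101. So (99)! ≡ -1 × (100)^(-1) ≡ (-1)×(-1) = 1 mod 101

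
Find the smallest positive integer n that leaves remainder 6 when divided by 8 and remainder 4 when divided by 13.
M = 8 × 13 = 104. M₁ = 13, y₁ ≡ 5 (mod 8). M₂ = 8, y₂ ≡ 5 (mod 13). n = 6×13×5 + 4×8×5 ≡ 30 (mod 104)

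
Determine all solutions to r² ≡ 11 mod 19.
The square roots of 11 mod 19 are 7 and 12. Verify: 7² = 49 ≡ 11 mod 19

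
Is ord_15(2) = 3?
Powers of 2 mod 15: 2^1≡2, 2^2≡4, 2^3≡8, 2^4≡1. 2^3≡8≢1, so ord ≠ 3. No, the actual order is 4.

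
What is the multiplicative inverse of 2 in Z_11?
Since 11 is prime, by Fermat 2^(-1) ≡ 2^{9} ≡ 6 (mod 11). Verify: 2 × 6 = 12 ≡ 1 (mod 11)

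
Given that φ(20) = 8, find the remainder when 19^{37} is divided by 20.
By Euler: 19^{8} ≡ 1 mod 20 since gcd(19, 20) = 1. 37 = 4×8 + 5. So 19^{37} ≡ 19^{5} ≡ 19 mod 20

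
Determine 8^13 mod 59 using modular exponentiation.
By repeated squaring (mod 59): 8^{1}≡8, 8^{2}≡5, 8^{4}≡25, 8^{8}≡35. Then 8^{13} = 8^{8+4+1} ≡ 35 × 25 × 8 ≡ 38 (mod 59)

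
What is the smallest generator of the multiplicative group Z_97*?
g = 5. For each prime q|96: 5^{48}≡96, 5^{32}≡35, none ≡ 1, so ord_97(5) = 96 and 5 is a primitive root.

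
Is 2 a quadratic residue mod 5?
By Euler's criterion: 2^{2} ≡ 4 (mod 5). Since this equals -1 (≡ 4), 2 is not a QR.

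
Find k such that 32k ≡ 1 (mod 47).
Since 47 is prime, by Fermat 32^(-1) ≡ 32^{45} ≡ 25 (mod 47). Verify: 32 × 25 = 800 ≡ 1 (mod 47)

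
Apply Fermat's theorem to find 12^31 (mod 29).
By Fermat: 12^{28} ≡ 1 (mod 29). So 12^{31} = 12^{28} · 12^{3} ≡ 12^{3} ≡ 17 (mod 29)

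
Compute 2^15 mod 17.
By repeated squaring mod 17: 2^{1}≡2, 2^{2}≡4, 2^{4}≡16, 2^{8}≡1. Then 2^{15} = 2^{8+4+2+1} ≡ 1 × 16 × 4 × 2 ≡ 9 mod 17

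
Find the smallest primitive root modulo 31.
g = 3. Powers: [3, 9, 27, 19, 26, 16, ...] generates all 30 non-zero residues.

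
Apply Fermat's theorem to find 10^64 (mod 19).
By Fermat: 10^{18} ≡ 1 (mod 19). 64 = 3×18 + 10. So 10^{64} ≡ 10^{10} ≡ 9 (mod 19)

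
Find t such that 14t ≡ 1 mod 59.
Since 59 is prime, by Fermat 14^(-1) ≡ 14^{57} ≡ 38 mod 59. Verify: 14 × 38 = 532 ≡ 1 mod 59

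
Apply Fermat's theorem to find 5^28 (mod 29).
By Fermat's Little Theorem, 5^{28} ≡ 1 (mod 29) since 29 is prime and gcd(5, 29) = 1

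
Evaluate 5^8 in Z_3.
Using Fermat: 5^{2} ≡ 1 (mod 3). 8 ≡ 0 (mod 2). So 5^{8} ≡ 5^{0} ≡ 1 (mod 3)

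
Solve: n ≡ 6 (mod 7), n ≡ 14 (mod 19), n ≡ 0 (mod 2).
M = 7 × 19 × 2 = 266. M₁ = 38, y₁ ≡ 5 (mod 7). M₂ = 14, y₂ ≡ 15 (mod 19). M₃ = 133, y₃ ≡ 1 (mod 2). n = 6×38×5 + 14×14×15 + 0×133×1 ≡ 90 (mod 266)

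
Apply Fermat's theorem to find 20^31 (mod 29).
By Fermat: 20^{28} ≡ 1 (mod 29). So 20^{31} = 20^{28} · 20^{3} ≡ 20^{3} ≡ 25 (mod 29)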